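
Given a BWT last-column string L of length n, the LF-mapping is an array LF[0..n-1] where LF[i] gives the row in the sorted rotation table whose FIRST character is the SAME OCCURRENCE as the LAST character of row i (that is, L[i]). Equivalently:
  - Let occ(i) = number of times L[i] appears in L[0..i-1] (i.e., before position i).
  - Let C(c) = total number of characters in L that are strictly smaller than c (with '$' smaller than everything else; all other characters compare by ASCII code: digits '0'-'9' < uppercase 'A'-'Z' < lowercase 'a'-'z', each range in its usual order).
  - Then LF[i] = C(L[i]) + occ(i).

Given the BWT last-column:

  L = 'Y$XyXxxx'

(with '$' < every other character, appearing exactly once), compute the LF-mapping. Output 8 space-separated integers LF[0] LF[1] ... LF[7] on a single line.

Char counts: '$':1, 'X':2, 'Y':1, 'x':3, 'y':1
C (first-col start): C('$')=0, C('X')=1, C('Y')=3, C('x')=4, C('y')=7
L[0]='Y': occ=0, LF[0]=C('Y')+0=3+0=3
L[1]='$': occ=0, LF[1]=C('$')+0=0+0=0
L[2]='X': occ=0, LF[2]=C('X')+0=1+0=1
L[3]='y': occ=0, LF[3]=C('y')+0=7+0=7
L[4]='X': occ=1, LF[4]=C('X')+1=1+1=2
L[5]='x': occ=0, LF[5]=C('x')+0=4+0=4
L[6]='x': occ=1, LF[6]=C('x')+1=4+1=5
L[7]='x': occ=2, LF[7]=C('x')+2=4+2=6

Answer: 3 0 1 7 2 4 5 6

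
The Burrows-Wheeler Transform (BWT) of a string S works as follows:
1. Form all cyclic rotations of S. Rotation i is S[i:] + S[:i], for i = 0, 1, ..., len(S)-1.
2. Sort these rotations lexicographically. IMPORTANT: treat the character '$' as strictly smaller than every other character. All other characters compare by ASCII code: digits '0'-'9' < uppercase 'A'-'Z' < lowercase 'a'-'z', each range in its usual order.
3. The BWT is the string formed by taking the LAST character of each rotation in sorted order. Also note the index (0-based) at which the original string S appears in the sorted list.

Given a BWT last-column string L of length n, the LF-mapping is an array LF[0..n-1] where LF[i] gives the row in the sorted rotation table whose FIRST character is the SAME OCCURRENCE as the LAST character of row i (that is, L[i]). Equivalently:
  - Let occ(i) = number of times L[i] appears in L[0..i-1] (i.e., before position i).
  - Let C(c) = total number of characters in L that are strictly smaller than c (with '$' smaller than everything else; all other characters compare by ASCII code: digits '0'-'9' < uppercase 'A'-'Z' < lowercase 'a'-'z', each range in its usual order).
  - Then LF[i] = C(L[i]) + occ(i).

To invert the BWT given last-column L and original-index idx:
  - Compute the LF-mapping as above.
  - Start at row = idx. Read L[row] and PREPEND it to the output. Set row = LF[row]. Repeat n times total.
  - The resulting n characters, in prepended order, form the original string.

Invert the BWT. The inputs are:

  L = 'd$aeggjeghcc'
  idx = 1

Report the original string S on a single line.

LF mapping: 4 0 1 5 7 8 11 6 9 10 2 3
Walk LF starting at row 1, prepending L[row]:
  step 1: row=1, L[1]='$', prepend. Next row=LF[1]=0
  step 2: row=0, L[0]='d', prepend. Next row=LF[0]=4
  step 3: row=4, L[4]='g', prepend. Next row=LF[4]=7
  step 4: row=7, L[7]='e', prepend. Next row=LF[7]=6
  step 5: row=6, L[6]='j', prepend. Next row=LF[6]=11
  step 6: row=11, L[11]='c', prepend. Next row=LF[11]=3
  step 7: row=3, L[3]='e', prepend. Next row=LF[3]=5
  step 8: row=5, L[5]='g', prepend. Next row=LF[5]=8
  step 9: row=8, L[8]='g', prepend. Next row=LF[8]=9
  step 10: row=9, L[9]='h', prepend. Next row=LF[9]=10
  step 11: row=10, L[10]='c', prepend. Next row=LF[10]=2
  step 12: row=2, L[2]='a', prepend. Next row=LF[2]=1
Reversed output: achggecjegd$

Answer: achggecjegd$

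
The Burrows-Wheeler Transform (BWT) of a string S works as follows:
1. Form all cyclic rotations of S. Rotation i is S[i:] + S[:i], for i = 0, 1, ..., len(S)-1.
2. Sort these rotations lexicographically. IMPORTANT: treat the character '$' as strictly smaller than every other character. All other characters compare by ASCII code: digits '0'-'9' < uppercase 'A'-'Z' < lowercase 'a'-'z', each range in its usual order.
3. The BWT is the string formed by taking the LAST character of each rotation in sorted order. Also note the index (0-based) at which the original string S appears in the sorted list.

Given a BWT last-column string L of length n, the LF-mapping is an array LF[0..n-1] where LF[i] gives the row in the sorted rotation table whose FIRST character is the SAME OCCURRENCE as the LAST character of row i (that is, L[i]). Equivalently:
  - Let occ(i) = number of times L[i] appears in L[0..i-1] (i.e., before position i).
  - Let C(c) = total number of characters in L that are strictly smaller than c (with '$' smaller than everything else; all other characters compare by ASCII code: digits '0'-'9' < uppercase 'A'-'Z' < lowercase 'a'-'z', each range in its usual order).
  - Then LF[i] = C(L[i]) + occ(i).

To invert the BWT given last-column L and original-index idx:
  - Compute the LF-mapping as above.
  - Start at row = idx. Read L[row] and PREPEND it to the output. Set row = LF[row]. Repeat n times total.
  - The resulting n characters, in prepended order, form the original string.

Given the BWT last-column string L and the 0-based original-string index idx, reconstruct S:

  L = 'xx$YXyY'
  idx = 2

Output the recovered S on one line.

LF mapping: 4 5 0 2 1 6 3
Walk LF starting at row 2, prepending L[row]:
  step 1: row=2, L[2]='$', prepend. Next row=LF[2]=0
  step 2: row=0, L[0]='x', prepend. Next row=LF[0]=4
  step 3: row=4, L[4]='X', prepend. Next row=LF[4]=1
  step 4: row=1, L[1]='x', prepend. Next row=LF[1]=5
  step 5: row=5, L[5]='y', prepend. Next row=LF[5]=6
  step 6: row=6, L[6]='Y', prepend. Next row=LF[6]=3
  step 7: row=3, L[3]='Y', prepend. Next row=LF[3]=2
Reversed output: YYyxXx$

Answer: YYyxXx$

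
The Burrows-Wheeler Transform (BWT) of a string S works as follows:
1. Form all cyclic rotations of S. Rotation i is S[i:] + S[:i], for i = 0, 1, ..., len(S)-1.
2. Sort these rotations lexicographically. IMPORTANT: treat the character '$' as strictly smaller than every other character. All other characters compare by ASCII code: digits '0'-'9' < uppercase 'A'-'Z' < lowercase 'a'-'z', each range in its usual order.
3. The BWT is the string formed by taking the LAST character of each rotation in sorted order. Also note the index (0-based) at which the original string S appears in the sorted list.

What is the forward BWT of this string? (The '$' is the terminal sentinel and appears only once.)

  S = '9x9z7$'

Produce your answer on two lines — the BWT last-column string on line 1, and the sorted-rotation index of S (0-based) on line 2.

Answer: 7z$x99
2

Derivation:
All 6 rotations (rotation i = S[i:]+S[:i]):
  rot[0] = 9x9z7$
  rot[1] = x9z7$9
  rot[2] = 9z7$9x
  rot[3] = z7$9x9
  rot[4] = 7$9x9z
  rot[5] = $9x9z7
Sorted (with $ < everything):
  sorted[0] = $9x9z7  (last char: '7')
  sorted[1] = 7$9x9z  (last char: 'z')
  sorted[2] = 9x9z7$  (last char: '$')
  sorted[3] = 9z7$9x  (last char: 'x')
  sorted[4] = x9z7$9  (last char: '9')
  sorted[5] = z7$9x9  (last char: '9')
Last column: 7z$x99
Original string S is at sorted index 2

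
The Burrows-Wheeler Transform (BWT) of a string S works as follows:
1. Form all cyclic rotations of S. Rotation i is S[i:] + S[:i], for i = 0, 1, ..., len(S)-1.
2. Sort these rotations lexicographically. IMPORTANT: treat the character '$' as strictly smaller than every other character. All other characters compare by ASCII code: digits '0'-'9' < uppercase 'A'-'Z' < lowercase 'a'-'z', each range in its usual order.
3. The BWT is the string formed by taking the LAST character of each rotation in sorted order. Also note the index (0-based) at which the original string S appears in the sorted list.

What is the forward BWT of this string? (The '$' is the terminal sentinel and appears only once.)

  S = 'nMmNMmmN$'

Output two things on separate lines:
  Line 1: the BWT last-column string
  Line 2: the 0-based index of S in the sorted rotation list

All 9 rotations (rotation i = S[i:]+S[:i]):
  rot[0] = nMmNMmmN$
  rot[1] = MmNMmmN$n
  rot[2] = mNMmmN$nM
  rot[3] = NMmmN$nMm
  rot[4] = MmmN$nMmN
  rot[5] = mmN$nMmNM
  rot[6] = mN$nMmNMm
  rot[7] = N$nMmNMmm
  rot[8] = $nMmNMmmN
Sorted (with $ < everything):
  sorted[0] = $nMmNMmmN  (last char: 'N')
  sorted[1] = MmNMmmN$n  (last char: 'n')
  sorted[2] = MmmN$nMmN  (last char: 'N')
  sorted[3] = N$nMmNMmm  (last char: 'm')
  sorted[4] = NMmmN$nMm  (last char: 'm')
  sorted[5] = mN$nMmNMm  (last char: 'm')
  sorted[6] = mNMmmN$nM  (last char: 'M')
  sorted[7] = mmN$nMmNM  (last char: 'M')
  sorted[8] = nMmNMmmN$  (last char: '$')
Last column: NnNmmmMM$
Original string S is at sorted index 8

Answer: NnNmmmMM$
8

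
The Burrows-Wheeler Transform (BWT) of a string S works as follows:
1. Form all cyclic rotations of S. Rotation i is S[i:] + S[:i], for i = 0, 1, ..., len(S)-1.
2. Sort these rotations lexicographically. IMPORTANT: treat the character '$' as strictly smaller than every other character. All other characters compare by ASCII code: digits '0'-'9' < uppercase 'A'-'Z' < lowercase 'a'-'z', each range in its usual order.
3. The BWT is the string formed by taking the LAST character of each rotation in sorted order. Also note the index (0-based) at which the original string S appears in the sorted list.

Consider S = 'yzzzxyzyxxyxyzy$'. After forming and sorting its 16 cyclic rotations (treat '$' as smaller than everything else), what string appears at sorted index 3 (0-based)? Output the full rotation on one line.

All 16 rotations (rotation i = S[i:]+S[:i]):
  rot[0] = yzzzxyzyxxyxyzy$
  rot[1] = zzzxyzyxxyxyzy$y
  rot[2] = zzxyzyxxyxyzy$yz
  rot[3] = zxyzyxxyxyzy$yzz
  rot[4] = xyzyxxyxyzy$yzzz
  rot[5] = yzyxxyxyzy$yzzzx
  rot[6] = zyxxyxyzy$yzzzxy
  rot[7] = yxxyxyzy$yzzzxyz
  rot[8] = xxyxyzy$yzzzxyzy
  rot[9] = xyxyzy$yzzzxyzyx
  rot[10] = yxyzy$yzzzxyzyxx
  rot[11] = xyzy$yzzzxyzyxxy
  rot[12] = yzy$yzzzxyzyxxyx
  rot[13] = zy$yzzzxyzyxxyxy
  rot[14] = y$yzzzxyzyxxyxyz
  rot[15] = $yzzzxyzyxxyxyzy
Sorted (with $ < everything):
  sorted[0] = $yzzzxyzyxxyxyzy
  sorted[1] = xxyxyzy$yzzzxyzy
  sorted[2] = xyxyzy$yzzzxyzyx
  sorted[3] = xyzy$yzzzxyzyxxy
  sorted[4] = xyzyxxyxyzy$yzzz
  sorted[5] = y$yzzzxyzyxxyxyz
  sorted[6] = yxxyxyzy$yzzzxyz
  sorted[7] = yxyzy$yzzzxyzyxx
  sorted[8] = yzy$yzzzxyzyxxyx
  sorted[9] = yzyxxyxyzy$yzzzx
  sorted[10] = yzzzxyzyxxyxyzy$
  sorted[11] = zxyzyxxyxyzy$yzz
  sorted[12] = zy$yzzzxyzyxxyxy
  sorted[13] = zyxxyxyzy$yzzzxy
  sorted[14] = zzxyzyxxyxyzy$yz
  sorted[15] = zzzxyzyxxyxyzy$y
sorted[3] = xyzy$yzzzxyzyxxy

Answer: xyzy$yzzzxyzyxxy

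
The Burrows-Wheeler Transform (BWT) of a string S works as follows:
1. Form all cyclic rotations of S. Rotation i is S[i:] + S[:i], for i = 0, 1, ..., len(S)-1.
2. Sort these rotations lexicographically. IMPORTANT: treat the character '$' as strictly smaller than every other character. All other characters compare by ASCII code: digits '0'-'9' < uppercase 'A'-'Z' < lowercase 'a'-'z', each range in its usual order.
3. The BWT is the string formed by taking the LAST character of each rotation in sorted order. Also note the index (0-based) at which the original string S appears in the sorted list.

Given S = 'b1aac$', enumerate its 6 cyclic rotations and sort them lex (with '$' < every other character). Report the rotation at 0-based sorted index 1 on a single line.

All 6 rotations (rotation i = S[i:]+S[:i]):
  rot[0] = b1aac$
  rot[1] = 1aac$b
  rot[2] = aac$b1
  rot[3] = ac$b1a
  rot[4] = c$b1aa
  rot[5] = $b1aac
Sorted (with $ < everything):
  sorted[0] = $b1aac
  sorted[1] = 1aac$b
  sorted[2] = aac$b1
  sorted[3] = ac$b1a
  sorted[4] = b1aac$
  sorted[5] = c$b1aa
sorted[1] = 1aac$b

Answer: 1aac$b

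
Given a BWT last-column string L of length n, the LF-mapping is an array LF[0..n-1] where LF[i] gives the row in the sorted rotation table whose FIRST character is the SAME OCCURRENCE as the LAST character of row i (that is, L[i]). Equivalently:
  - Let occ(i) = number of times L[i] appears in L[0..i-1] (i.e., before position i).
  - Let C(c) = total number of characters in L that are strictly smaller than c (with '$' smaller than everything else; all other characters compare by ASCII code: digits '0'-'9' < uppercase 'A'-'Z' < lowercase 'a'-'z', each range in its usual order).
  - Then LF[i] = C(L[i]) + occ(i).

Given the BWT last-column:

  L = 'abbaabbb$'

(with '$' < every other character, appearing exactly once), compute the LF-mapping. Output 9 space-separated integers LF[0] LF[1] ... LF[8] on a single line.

Answer: 1 4 5 2 3 6 7 8 0

Derivation:
Char counts: '$':1, 'a':3, 'b':5
C (first-col start): C('$')=0, C('a')=1, C('b')=4
L[0]='a': occ=0, LF[0]=C('a')+0=1+0=1
L[1]='b': occ=0, LF[1]=C('b')+0=4+0=4
L[2]='b': occ=1, LF[2]=C('b')+1=4+1=5
L[3]='a': occ=1, LF[3]=C('a')+1=1+1=2
L[4]='a': occ=2, LF[4]=C('a')+2=1+2=3
L[5]='b': occ=2, LF[5]=C('b')+2=4+2=6
L[6]='b': occ=3, LF[6]=C('b')+3=4+3=7
L[7]='b': occ=4, LF[7]=C('b')+4=4+4=8
L[8]='$': occ=0, LF[8]=C('$')+0=0+0=0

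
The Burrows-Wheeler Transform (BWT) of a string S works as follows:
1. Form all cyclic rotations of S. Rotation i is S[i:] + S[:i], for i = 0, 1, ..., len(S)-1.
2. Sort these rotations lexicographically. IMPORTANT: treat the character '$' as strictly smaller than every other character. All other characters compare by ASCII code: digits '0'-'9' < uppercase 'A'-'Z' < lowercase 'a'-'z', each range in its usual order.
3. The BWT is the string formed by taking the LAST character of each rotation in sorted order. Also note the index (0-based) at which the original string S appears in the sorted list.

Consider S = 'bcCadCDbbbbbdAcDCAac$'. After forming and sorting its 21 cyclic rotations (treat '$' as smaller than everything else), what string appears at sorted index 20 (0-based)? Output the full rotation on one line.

All 21 rotations (rotation i = S[i:]+S[:i]):
  rot[0] = bcCadCDbbbbbdAcDCAac$
  rot[1] = cCadCDbbbbbdAcDCAac$b
  rot[2] = CadCDbbbbbdAcDCAac$bc
  rot[3] = adCDbbbbbdAcDCAac$bcC
  rot[4] = dCDbbbbbdAcDCAac$bcCa
  rot[5] = CDbbbbbdAcDCAac$bcCad
  rot[6] = DbbbbbdAcDCAac$bcCadC
  rot[7] = bbbbbdAcDCAac$bcCadCD
  rot[8] = bbbbdAcDCAac$bcCadCDb
  rot[9] = bbbdAcDCAac$bcCadCDbb
  rot[10] = bbdAcDCAac$bcCadCDbbb
  rot[11] = bdAcDCAac$bcCadCDbbbb
  rot[12] = dAcDCAac$bcCadCDbbbbb
  rot[13] = AcDCAac$bcCadCDbbbbbd
  rot[14] = cDCAac$bcCadCDbbbbbdA
  rot[15] = DCAac$bcCadCDbbbbbdAc
  rot[16] = CAac$bcCadCDbbbbbdAcD
  rot[17] = Aac$bcCadCDbbbbbdAcDC
  rot[18] = ac$bcCadCDbbbbbdAcDCA
  rot[19] = c$bcCadCDbbbbbdAcDCAa
  rot[20] = $bcCadCDbbbbbdAcDCAac
Sorted (with $ < everything):
  sorted[0] = $bcCadCDbbbbbdAcDCAac
  sorted[1] = Aac$bcCadCDbbbbbdAcDC
  sorted[2] = AcDCAac$bcCadCDbbbbbd
  sorted[3] = CAac$bcCadCDbbbbbdAcD
  sorted[4] = CDbbbbbdAcDCAac$bcCad
  sorted[5] = CadCDbbbbbdAcDCAac$bc
  sorted[6] = DCAac$bcCadCDbbbbbdAc
  sorted[7] = DbbbbbdAcDCAac$bcCadC
  sorted[8] = ac$bcCadCDbbbbbdAcDCA
  sorted[9] = adCDbbbbbdAcDCAac$bcC
  sorted[10] = bbbbbdAcDCAac$bcCadCD
  sorted[11] = bbbbdAcDCAac$bcCadCDb
  sorted[12] = bbbdAcDCAac$bcCadCDbb
  sorted[13] = bbdAcDCAac$bcCadCDbbb
  sorted[14] = bcCadCDbbbbbdAcDCAac$
  sorted[15] = bdAcDCAac$bcCadCDbbbb
  sorted[16] = c$bcCadCDbbbbbdAcDCAa
  sorted[17] = cCadCDbbbbbdAcDCAac$b
  sorted[18] = cDCAac$bcCadCDbbbbbdA
  sorted[19] = dAcDCAac$bcCadCDbbbbb
  sorted[20] = dCDbbbbbdAcDCAac$bcCa
sorted[20] = dCDbbbbbdAcDCAac$bcCa

Answer: dCDbbbbbdAcDCAac$bcCa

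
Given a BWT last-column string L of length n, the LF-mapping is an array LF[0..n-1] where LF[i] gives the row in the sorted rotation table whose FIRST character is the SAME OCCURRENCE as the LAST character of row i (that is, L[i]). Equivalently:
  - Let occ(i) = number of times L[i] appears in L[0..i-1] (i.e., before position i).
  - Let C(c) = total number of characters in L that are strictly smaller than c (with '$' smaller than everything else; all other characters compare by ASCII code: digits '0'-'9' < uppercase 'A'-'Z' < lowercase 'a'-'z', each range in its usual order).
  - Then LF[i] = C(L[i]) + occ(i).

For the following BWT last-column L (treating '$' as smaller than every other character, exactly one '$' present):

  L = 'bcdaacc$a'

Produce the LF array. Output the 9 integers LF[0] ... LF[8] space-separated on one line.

Char counts: '$':1, 'a':3, 'b':1, 'c':3, 'd':1
C (first-col start): C('$')=0, C('a')=1, C('b')=4, C('c')=5, C('d')=8
L[0]='b': occ=0, LF[0]=C('b')+0=4+0=4
L[1]='c': occ=0, LF[1]=C('c')+0=5+0=5
L[2]='d': occ=0, LF[2]=C('d')+0=8+0=8
L[3]='a': occ=0, LF[3]=C('a')+0=1+0=1
L[4]='a': occ=1, LF[4]=C('a')+1=1+1=2
L[5]='c': occ=1, LF[5]=C('c')+1=5+1=6
L[6]='c': occ=2, LF[6]=C('c')+2=5+2=7
L[7]='$': occ=0, LF[7]=C('$')+0=0+0=0
L[8]='a': occ=2, LF[8]=C('a')+2=1+2=3

Answer: 4 5 8 1 2 6 7 0 3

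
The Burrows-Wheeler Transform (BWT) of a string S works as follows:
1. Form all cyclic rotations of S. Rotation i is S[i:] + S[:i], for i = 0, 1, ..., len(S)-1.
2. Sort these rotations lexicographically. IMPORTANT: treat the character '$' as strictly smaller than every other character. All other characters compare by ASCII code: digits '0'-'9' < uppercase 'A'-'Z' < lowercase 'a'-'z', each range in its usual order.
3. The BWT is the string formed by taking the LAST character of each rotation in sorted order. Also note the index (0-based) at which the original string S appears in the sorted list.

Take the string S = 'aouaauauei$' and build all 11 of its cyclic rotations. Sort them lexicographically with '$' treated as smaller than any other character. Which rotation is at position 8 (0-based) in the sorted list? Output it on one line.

All 11 rotations (rotation i = S[i:]+S[:i]):
  rot[0] = aouaauauei$
  rot[1] = ouaauauei$a
  rot[2] = uaauauei$ao
  rot[3] = aauauei$aou
  rot[4] = auauei$aoua
  rot[5] = uauei$aouaa
  rot[6] = auei$aouaau
  rot[7] = uei$aouaaua
  rot[8] = ei$aouaauau
  rot[9] = i$aouaauaue
  rot[10] = $aouaauauei
Sorted (with $ < everything):
  sorted[0] = $aouaauauei
  sorted[1] = aauauei$aou
  sorted[2] = aouaauauei$
  sorted[3] = auauei$aoua
  sorted[4] = auei$aouaau
  sorted[5] = ei$aouaauau
  sorted[6] = i$aouaauaue
  sorted[7] = ouaauauei$a
  sorted[8] = uaauauei$ao
  sorted[9] = uauei$aouaa
  sorted[10] = uei$aouaaua
sorted[8] = uaauauei$ao

Answer: uaauauei$ao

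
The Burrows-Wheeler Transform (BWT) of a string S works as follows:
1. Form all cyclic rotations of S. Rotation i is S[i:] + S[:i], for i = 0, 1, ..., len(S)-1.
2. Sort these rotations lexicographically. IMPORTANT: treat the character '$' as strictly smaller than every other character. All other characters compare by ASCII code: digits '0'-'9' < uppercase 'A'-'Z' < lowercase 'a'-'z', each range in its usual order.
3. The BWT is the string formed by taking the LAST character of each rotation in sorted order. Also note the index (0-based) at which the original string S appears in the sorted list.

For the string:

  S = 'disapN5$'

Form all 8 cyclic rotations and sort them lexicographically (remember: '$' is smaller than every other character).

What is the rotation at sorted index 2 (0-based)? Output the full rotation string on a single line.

All 8 rotations (rotation i = S[i:]+S[:i]):
  rot[0] = disapN5$
  rot[1] = isapN5$d
  rot[2] = sapN5$di
  rot[3] = apN5$dis
  rot[4] = pN5$disa
  rot[5] = N5$disap
  rot[6] = 5$disapN
  rot[7] = $disapN5
Sorted (with $ < everything):
  sorted[0] = $disapN5
  sorted[1] = 5$disapN
  sorted[2] = N5$disap
  sorted[3] = apN5$dis
  sorted[4] = disapN5$
  sorted[5] = isapN5$d
  sorted[6] = pN5$disa
  sorted[7] = sapN5$di
sorted[2] = N5$disap

Answer: N5$disap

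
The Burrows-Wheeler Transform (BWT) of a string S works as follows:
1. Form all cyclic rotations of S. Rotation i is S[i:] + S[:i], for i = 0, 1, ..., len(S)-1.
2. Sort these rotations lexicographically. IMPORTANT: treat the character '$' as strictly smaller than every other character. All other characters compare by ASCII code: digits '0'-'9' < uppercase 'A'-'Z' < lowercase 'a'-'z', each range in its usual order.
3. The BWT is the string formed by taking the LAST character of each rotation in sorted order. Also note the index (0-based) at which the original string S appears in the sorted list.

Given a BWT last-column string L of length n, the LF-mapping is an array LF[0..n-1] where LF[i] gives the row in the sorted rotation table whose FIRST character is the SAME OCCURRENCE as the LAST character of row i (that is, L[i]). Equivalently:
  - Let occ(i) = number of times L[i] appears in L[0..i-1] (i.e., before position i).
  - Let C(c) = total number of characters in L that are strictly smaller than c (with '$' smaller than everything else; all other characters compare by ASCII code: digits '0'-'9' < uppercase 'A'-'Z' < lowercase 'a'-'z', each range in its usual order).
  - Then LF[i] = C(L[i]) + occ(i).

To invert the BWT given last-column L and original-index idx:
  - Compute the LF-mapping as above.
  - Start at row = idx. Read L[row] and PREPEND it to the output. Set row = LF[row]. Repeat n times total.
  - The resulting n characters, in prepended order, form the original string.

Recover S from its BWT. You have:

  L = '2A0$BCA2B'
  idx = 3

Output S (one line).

Answer: 2BCABA02$

Derivation:
LF mapping: 2 4 1 0 6 8 5 3 7
Walk LF starting at row 3, prepending L[row]:
  step 1: row=3, L[3]='$', prepend. Next row=LF[3]=0
  step 2: row=0, L[0]='2', prepend. Next row=LF[0]=2
  step 3: row=2, L[2]='0', prepend. Next row=LF[2]=1
  step 4: row=1, L[1]='A', prepend. Next row=LF[1]=4
  step 5: row=4, L[4]='B', prepend. Next row=LF[4]=6
  step 6: row=6, L[6]='A', prepend. Next row=LF[6]=5
  step 7: row=5, L[5]='C', prepend. Next row=LF[5]=8
  step 8: row=8, L[8]='B', prepend. Next row=LF[8]=7
  step 9: row=7, L[7]='2', prepend. Next row=LF[7]=3
Reversed output: 2BCABA02$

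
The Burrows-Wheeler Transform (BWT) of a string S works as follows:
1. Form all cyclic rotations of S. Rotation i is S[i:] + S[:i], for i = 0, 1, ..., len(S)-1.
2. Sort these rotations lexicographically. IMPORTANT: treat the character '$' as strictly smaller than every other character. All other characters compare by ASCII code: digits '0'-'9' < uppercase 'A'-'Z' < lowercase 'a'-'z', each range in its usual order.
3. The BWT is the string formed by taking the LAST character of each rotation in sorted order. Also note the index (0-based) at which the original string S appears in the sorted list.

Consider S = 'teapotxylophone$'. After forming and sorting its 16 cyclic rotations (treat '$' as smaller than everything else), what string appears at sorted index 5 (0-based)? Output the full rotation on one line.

All 16 rotations (rotation i = S[i:]+S[:i]):
  rot[0] = teapotxylophone$
  rot[1] = eapotxylophone$t
  rot[2] = apotxylophone$te
  rot[3] = potxylophone$tea
  rot[4] = otxylophone$teap
  rot[5] = txylophone$teapo
  rot[6] = xylophone$teapot
  rot[7] = ylophone$teapotx
  rot[8] = lophone$teapotxy
  rot[9] = ophone$teapotxyl
  rot[10] = phone$teapotxylo
  rot[11] = hone$teapotxylop
  rot[12] = one$teapotxyloph
  rot[13] = ne$teapotxylopho
  rot[14] = e$teapotxylophon
  rot[15] = $teapotxylophone
Sorted (with $ < everything):
  sorted[0] = $teapotxylophone
  sorted[1] = apotxylophone$te
  sorted[2] = e$teapotxylophon
  sorted[3] = eapotxylophone$t
  sorted[4] = hone$teapotxylop
  sorted[5] = lophone$teapotxy
  sorted[6] = ne$teapotxylopho
  sorted[7] = one$teapotxyloph
  sorted[8] = ophone$teapotxyl
  sorted[9] = otxylophone$teap
  sorted[10] = phone$teapotxylo
  sorted[11] = potxylophone$tea
  sorted[12] = teapotxylophone$
  sorted[13] = txylophone$teapo
  sorted[14] = xylophone$teapot
  sorted[15] = ylophone$teapotx
sorted[5] = lophone$teapotxy

Answer: lophone$teapotxy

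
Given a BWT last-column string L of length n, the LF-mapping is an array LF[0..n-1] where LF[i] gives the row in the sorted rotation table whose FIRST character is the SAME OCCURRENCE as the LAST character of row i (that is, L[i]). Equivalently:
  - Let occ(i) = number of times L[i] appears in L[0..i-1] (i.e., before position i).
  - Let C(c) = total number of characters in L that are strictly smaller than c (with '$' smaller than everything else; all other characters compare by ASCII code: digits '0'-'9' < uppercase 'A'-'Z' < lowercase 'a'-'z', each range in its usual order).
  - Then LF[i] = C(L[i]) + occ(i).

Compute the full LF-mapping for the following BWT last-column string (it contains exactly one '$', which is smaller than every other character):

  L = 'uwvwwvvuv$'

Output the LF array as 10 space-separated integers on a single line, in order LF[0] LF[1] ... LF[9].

Char counts: '$':1, 'u':2, 'v':4, 'w':3
C (first-col start): C('$')=0, C('u')=1, C('v')=3, C('w')=7
L[0]='u': occ=0, LF[0]=C('u')+0=1+0=1
L[1]='w': occ=0, LF[1]=C('w')+0=7+0=7
L[2]='v': occ=0, LF[2]=C('v')+0=3+0=3
L[3]='w': occ=1, LF[3]=C('w')+1=7+1=8
L[4]='w': occ=2, LF[4]=C('w')+2=7+2=9
L[5]='v': occ=1, LF[5]=C('v')+1=3+1=4
L[6]='v': occ=2, LF[6]=C('v')+2=3+2=5
L[7]='u': occ=1, LF[7]=C('u')+1=1+1=2
L[8]='v': occ=3, LF[8]=C('v')+3=3+3=6
L[9]='$': occ=0, LF[9]=C('$')+0=0+0=0

Answer: 1 7 3 8 9 4 5 2 6 0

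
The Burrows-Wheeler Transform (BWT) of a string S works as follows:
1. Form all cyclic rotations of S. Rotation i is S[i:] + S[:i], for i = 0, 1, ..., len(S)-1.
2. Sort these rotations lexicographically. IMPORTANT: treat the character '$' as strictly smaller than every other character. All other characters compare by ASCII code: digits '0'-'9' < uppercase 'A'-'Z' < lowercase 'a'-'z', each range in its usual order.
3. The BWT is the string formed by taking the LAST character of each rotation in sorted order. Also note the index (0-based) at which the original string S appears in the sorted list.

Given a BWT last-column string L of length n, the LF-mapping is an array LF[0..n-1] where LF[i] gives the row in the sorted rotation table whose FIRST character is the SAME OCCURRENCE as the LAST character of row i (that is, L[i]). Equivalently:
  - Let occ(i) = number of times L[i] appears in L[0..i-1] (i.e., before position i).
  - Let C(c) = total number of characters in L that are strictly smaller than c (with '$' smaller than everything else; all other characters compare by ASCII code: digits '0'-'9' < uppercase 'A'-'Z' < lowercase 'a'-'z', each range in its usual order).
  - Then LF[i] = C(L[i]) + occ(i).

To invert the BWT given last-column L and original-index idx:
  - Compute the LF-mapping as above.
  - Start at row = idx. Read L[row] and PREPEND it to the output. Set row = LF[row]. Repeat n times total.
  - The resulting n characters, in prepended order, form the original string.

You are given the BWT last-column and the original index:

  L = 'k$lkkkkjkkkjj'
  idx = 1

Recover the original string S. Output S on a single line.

LF mapping: 4 0 12 5 6 7 8 1 9 10 11 2 3
Walk LF starting at row 1, prepending L[row]:
  step 1: row=1, L[1]='$', prepend. Next row=LF[1]=0
  step 2: row=0, L[0]='k', prepend. Next row=LF[0]=4
  step 3: row=4, L[4]='k', prepend. Next row=LF[4]=6
  step 4: row=6, L[6]='k', prepend. Next row=LF[6]=8
  step 5: row=8, L[8]='k', prepend. Next row=LF[8]=9
  step 6: row=9, L[9]='k', prepend. Next row=LF[9]=10
  step 7: row=10, L[10]='k', prepend. Next row=LF[10]=11
  step 8: row=11, L[11]='j', prepend. Next row=LF[11]=2
  step 9: row=2, L[2]='l', prepend. Next row=LF[2]=12
  step 10: row=12, L[12]='j', prepend. Next row=LF[12]=3
  step 11: row=3, L[3]='k', prepend. Next row=LF[3]=5
  step 12: row=5, L[5]='k', prepend. Next row=LF[5]=7
  step 13: row=7, L[7]='j', prepend. Next row=LF[7]=1
Reversed output: jkkjljkkkkkk$

Answer: jkkjljkkkkkk$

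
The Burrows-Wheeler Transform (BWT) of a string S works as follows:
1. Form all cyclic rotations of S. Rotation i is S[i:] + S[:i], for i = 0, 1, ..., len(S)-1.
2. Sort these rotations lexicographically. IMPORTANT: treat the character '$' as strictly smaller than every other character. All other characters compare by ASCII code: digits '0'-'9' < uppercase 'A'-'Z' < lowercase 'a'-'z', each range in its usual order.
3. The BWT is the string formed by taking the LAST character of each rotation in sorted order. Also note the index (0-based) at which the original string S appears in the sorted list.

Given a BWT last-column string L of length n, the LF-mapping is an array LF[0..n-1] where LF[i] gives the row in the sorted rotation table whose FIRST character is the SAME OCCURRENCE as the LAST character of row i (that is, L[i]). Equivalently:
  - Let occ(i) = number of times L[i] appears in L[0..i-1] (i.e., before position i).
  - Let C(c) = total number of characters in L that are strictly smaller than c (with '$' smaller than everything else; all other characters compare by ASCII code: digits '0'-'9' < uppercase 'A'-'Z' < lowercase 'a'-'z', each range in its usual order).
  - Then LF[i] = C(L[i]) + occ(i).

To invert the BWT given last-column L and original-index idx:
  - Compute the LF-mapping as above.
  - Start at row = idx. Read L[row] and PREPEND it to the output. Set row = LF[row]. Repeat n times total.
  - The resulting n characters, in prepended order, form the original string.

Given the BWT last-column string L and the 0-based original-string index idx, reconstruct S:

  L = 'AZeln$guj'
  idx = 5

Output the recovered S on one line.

LF mapping: 1 2 3 6 7 0 4 8 5
Walk LF starting at row 5, prepending L[row]:
  step 1: row=5, L[5]='$', prepend. Next row=LF[5]=0
  step 2: row=0, L[0]='A', prepend. Next row=LF[0]=1
  step 3: row=1, L[1]='Z', prepend. Next row=LF[1]=2
  step 4: row=2, L[2]='e', prepend. Next row=LF[2]=3
  step 5: row=3, L[3]='l', prepend. Next row=LF[3]=6
  step 6: row=6, L[6]='g', prepend. Next row=LF[6]=4
  step 7: row=4, L[4]='n', prepend. Next row=LF[4]=7
  step 8: row=7, L[7]='u', prepend. Next row=LF[7]=8
  step 9: row=8, L[8]='j', prepend. Next row=LF[8]=5
Reversed output: jungleZA$

Answer: jungleZA$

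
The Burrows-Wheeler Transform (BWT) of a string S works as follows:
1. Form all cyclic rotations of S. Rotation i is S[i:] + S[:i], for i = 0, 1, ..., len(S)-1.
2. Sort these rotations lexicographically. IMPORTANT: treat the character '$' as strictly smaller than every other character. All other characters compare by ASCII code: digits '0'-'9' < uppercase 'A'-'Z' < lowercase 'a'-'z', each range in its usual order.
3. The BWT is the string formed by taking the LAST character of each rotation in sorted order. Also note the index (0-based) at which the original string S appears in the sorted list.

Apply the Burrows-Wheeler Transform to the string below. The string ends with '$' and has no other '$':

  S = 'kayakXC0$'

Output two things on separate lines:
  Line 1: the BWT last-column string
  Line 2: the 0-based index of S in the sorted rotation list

Answer: 0CXkyka$a
7

Derivation:
All 9 rotations (rotation i = S[i:]+S[:i]):
  rot[0] = kayakXC0$
  rot[1] = ayakXC0$k
  rot[2] = yakXC0$ka
  rot[3] = akXC0$kay
  rot[4] = kXC0$kaya
  rot[5] = XC0$kayak
  rot[6] = C0$kayakX
  rot[7] = 0$kayakXC
  rot[8] = $kayakXC0
Sorted (with $ < everything):
  sorted[0] = $kayakXC0  (last char: '0')
  sorted[1] = 0$kayakXC  (last char: 'C')
  sorted[2] = C0$kayakX  (last char: 'X')
  sorted[3] = XC0$kayak  (last char: 'k')
  sorted[4] = akXC0$kay  (last char: 'y')
  sorted[5] = ayakXC0$k  (last char: 'k')
  sorted[6] = kXC0$kaya  (last char: 'a')
  sorted[7] = kayakXC0$  (last char: '$')
  sorted[8] = yakXC0$ka  (last char: 'a')
Last column: 0CXkyka$a
Original string S is at sorted index 7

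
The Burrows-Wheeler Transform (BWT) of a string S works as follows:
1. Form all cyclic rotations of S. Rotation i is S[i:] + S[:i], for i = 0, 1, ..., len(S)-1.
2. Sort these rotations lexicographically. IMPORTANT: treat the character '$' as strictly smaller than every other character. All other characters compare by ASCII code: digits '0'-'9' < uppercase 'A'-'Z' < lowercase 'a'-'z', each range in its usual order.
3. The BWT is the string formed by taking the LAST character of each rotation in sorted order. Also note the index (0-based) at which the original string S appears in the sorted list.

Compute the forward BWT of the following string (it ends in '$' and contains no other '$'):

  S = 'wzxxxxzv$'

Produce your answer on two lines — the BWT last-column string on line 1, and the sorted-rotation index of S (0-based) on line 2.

Answer: vz$zxxxxw
2

Derivation:
All 9 rotations (rotation i = S[i:]+S[:i]):
  rot[0] = wzxxxxzv$
  rot[1] = zxxxxzv$w
  rot[2] = xxxxzv$wz
  rot[3] = xxxzv$wzx
  rot[4] = xxzv$wzxx
  rot[5] = xzv$wzxxx
  rot[6] = zv$wzxxxx
  rot[7] = v$wzxxxxz
  rot[8] = $wzxxxxzv
Sorted (with $ < everything):
  sorted[0] = $wzxxxxzv  (last char: 'v')
  sorted[1] = v$wzxxxxz  (last char: 'z')
  sorted[2] = wzxxxxzv$  (last char: '$')
  sorted[3] = xxxxzv$wz  (last char: 'z')
  sorted[4] = xxxzv$wzx  (last char: 'x')
  sorted[5] = xxzv$wzxx  (last char: 'x')
  sorted[6] = xzv$wzxxx  (last char: 'x')
  sorted[7] = zv$wzxxxx  (last char: 'x')
  sorted[8] = zxxxxzv$w  (last char: 'w')
Last column: vz$zxxxxw
Original string S is at sorted index 2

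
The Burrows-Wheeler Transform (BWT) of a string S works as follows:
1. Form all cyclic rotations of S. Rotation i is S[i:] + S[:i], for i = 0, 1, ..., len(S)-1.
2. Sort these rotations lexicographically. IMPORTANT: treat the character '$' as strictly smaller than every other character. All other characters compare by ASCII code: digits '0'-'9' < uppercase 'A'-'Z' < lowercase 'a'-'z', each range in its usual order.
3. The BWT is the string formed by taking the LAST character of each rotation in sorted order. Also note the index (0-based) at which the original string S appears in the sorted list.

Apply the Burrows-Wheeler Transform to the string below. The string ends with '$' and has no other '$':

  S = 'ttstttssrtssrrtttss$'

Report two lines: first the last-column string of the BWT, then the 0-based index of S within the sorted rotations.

All 20 rotations (rotation i = S[i:]+S[:i]):
  rot[0] = ttstttssrtssrrtttss$
  rot[1] = tstttssrtssrrtttss$t
  rot[2] = stttssrtssrrtttss$tt
  rot[3] = tttssrtssrrtttss$tts
  rot[4] = ttssrtssrrtttss$ttst
  rot[5] = tssrtssrrtttss$ttstt
  rot[6] = ssrtssrrtttss$ttsttt
  rot[7] = srtssrrtttss$ttsttts
  rot[8] = rtssrrtttss$ttstttss
  rot[9] = tssrrtttss$ttstttssr
  rot[10] = ssrrtttss$ttstttssrt
  rot[11] = srrtttss$ttstttssrts
  rot[12] = rrtttss$ttstttssrtss
  rot[13] = rtttss$ttstttssrtssr
  rot[14] = tttss$ttstttssrtssrr
  rot[15] = ttss$ttstttssrtssrrt
  rot[16] = tss$ttstttssrtssrrtt
  rot[17] = ss$ttstttssrtssrrttt
  rot[18] = s$ttstttssrtssrrttts
  rot[19] = $ttstttssrtssrrtttss
Sorted (with $ < everything):
  sorted[0] = $ttstttssrtssrrtttss  (last char: 's')
  sorted[1] = rrtttss$ttstttssrtss  (last char: 's')
  sorted[2] = rtssrrtttss$ttstttss  (last char: 's')
  sorted[3] = rtttss$ttstttssrtssr  (last char: 'r')
  sorted[4] = s$ttstttssrtssrrttts  (last char: 's')
  sorted[5] = srrtttss$ttstttssrts  (last char: 's')
  sorted[6] = srtssrrtttss$ttsttts  (last char: 's')
  sorted[7] = ss$ttstttssrtssrrttt  (last char: 't')
  sorted[8] = ssrrtttss$ttstttssrt  (last char: 't')
  sorted[9] = ssrtssrrtttss$ttsttt  (last char: 't')
  sorted[10] = stttssrtssrrtttss$tt  (last char: 't')
  sorted[11] = tss$ttstttssrtssrrtt  (last char: 't')
  sorted[12] = tssrrtttss$ttstttssr  (last char: 'r')
  sorted[13] = tssrtssrrtttss$ttstt  (last char: 't')
  sorted[14] = tstttssrtssrrtttss$t  (last char: 't')
  sorted[15] = ttss$ttstttssrtssrrt  (last char: 't')
  sorted[16] = ttssrtssrrtttss$ttst  (last char: 't')
  sorted[17] = ttstttssrtssrrtttss$  (last char: '$')
  sorted[18] = tttss$ttstttssrtssrr  (last char: 'r')
  sorted[19] = tttssrtssrrtttss$tts  (last char: 's')
Last column: sssrssstttttrtttt$rs
Original string S is at sorted index 17

Answer: sssrssstttttrtttt$rs
17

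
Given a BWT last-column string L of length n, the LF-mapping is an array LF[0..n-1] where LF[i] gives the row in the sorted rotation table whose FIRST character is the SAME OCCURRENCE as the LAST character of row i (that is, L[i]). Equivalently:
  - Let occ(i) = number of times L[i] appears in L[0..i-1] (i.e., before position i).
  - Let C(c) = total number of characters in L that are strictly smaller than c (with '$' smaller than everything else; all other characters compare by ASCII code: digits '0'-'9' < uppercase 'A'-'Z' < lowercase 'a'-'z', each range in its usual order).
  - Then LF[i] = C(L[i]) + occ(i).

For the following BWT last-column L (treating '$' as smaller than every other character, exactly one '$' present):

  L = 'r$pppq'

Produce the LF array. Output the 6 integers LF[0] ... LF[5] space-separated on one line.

Char counts: '$':1, 'p':3, 'q':1, 'r':1
C (first-col start): C('$')=0, C('p')=1, C('q')=4, C('r')=5
L[0]='r': occ=0, LF[0]=C('r')+0=5+0=5
L[1]='$': occ=0, LF[1]=C('$')+0=0+0=0
L[2]='p': occ=0, LF[2]=C('p')+0=1+0=1
L[3]='p': occ=1, LF[3]=C('p')+1=1+1=2
L[4]='p': occ=2, LF[4]=C('p')+2=1+2=3
L[5]='q': occ=0, LF[5]=C('q')+0=4+0=4

Answer: 5 0 1 2 3 4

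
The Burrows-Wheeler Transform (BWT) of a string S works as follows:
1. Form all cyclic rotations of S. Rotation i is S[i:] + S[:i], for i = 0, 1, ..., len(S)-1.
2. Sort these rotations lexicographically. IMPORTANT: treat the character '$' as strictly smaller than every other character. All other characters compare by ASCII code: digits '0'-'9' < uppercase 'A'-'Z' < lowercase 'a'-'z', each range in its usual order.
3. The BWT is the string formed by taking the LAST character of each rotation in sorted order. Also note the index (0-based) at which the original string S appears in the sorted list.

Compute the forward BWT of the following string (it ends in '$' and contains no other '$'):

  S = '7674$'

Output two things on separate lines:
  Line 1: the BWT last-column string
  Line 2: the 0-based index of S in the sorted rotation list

Answer: 4776$
4

Derivation:
All 5 rotations (rotation i = S[i:]+S[:i]):
  rot[0] = 7674$
  rot[1] = 674$7
  rot[2] = 74$76
  rot[3] = 4$767
  rot[4] = $7674
Sorted (with $ < everything):
  sorted[0] = $7674  (last char: '4')
  sorted[1] = 4$767  (last char: '7')
  sorted[2] = 674$7  (last char: '7')
  sorted[3] = 74$76  (last char: '6')
  sorted[4] = 7674$  (last char: '$')
Last column: 4776$
Original string S is at sorted index 4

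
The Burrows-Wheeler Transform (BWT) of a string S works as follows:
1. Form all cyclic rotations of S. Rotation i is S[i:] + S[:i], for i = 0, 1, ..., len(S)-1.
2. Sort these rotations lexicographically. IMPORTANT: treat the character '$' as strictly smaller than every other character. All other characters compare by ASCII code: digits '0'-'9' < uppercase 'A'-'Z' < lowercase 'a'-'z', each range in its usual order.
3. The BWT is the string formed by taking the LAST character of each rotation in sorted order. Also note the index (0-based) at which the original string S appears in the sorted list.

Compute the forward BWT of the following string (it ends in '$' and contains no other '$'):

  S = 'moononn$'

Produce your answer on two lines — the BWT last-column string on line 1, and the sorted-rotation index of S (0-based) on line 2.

All 8 rotations (rotation i = S[i:]+S[:i]):
  rot[0] = moononn$
  rot[1] = oononn$m
  rot[2] = ononn$mo
  rot[3] = nonn$moo
  rot[4] = onn$moon
  rot[5] = nn$moono
  rot[6] = n$moonon
  rot[7] = $moononn
Sorted (with $ < everything):
  sorted[0] = $moononn  (last char: 'n')
  sorted[1] = moononn$  (last char: '$')
  sorted[2] = n$moonon  (last char: 'n')
  sorted[3] = nn$moono  (last char: 'o')
  sorted[4] = nonn$moo  (last char: 'o')
  sorted[5] = onn$moon  (last char: 'n')
  sorted[6] = ononn$mo  (last char: 'o')
  sorted[7] = oononn$m  (last char: 'm')
Last column: n$noonom
Original string S is at sorted index 1

Answer: n$noonom
1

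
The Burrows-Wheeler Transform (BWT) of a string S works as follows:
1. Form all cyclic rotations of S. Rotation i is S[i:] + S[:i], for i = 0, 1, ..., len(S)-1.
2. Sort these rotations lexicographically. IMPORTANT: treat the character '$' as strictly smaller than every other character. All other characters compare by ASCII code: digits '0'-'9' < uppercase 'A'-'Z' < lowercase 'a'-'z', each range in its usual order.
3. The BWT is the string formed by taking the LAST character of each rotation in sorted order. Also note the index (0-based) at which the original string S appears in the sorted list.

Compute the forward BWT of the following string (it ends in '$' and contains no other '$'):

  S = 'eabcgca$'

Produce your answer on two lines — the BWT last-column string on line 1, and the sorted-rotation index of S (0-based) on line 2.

Answer: aceagb$c
6

Derivation:
All 8 rotations (rotation i = S[i:]+S[:i]):
  rot[0] = eabcgca$
  rot[1] = abcgca$e
  rot[2] = bcgca$ea
  rot[3] = cgca$eab
  rot[4] = gca$eabc
  rot[5] = ca$eabcg
  rot[6] = a$eabcgc
  rot[7] = $eabcgca
Sorted (with $ < everything):
  sorted[0] = $eabcgca  (last char: 'a')
  sorted[1] = a$eabcgc  (last char: 'c')
  sorted[2] = abcgca$e  (last char: 'e')
  sorted[3] = bcgca$ea  (last char: 'a')
  sorted[4] = ca$eabcg  (last char: 'g')
  sorted[5] = cgca$eab  (last char: 'b')
  sorted[6] = eabcgca$  (last char: '$')
  sorted[7] = gca$eabc  (last char: 'c')
Last column: aceagb$c
Original string S is at sorted index 6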